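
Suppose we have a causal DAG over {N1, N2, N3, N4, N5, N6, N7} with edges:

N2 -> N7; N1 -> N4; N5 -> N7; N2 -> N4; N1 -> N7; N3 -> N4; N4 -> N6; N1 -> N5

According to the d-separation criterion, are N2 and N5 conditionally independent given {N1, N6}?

We examine all 4 paths between N2 and N5:
  1. N2 → N7 ← N5 — N7:collider[blocks] ⇒ blocked
  2. N2 → N7 ← N1 → N5 — N7:collider[blocks]; N1:fork[blocks] ⇒ blocked
  3. N2 → N4 ← N1 → N5 — N4:collider[open]; N1:fork[blocks] ⇒ blocked
  4. N2 → N4 ← N1 → N7 ← N5 — N4:collider[open]; N1:fork[blocks]; N7:collider[blocks] ⇒ blocked
All paths are blocked; N2 ⊥ N5 | {N1, N6} holds.

Yes — N2 and N5 are d-separated given {N1, N6}.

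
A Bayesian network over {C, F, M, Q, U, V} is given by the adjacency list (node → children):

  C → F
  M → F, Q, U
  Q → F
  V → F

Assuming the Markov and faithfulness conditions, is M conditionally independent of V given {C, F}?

No

2 paths connect M and V; each must be blocked for d-separation to hold:
  1. M → Q → F ← V — Q:chain[open]; F:collider[open] ⇒ active
  2. M → F ← V — F:collider[open] ⇒ active
Because an active path exists, M and V are not d-separated.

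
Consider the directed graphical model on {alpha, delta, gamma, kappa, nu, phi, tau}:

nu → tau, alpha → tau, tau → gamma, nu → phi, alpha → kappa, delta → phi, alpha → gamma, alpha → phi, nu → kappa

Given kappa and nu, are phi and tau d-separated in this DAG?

There are 6 undirected paths between phi and tau; checking each against the conditioning set {kappa, nu}:
  1. phi ← alpha → kappa ← nu → tau — alpha:fork[open]; kappa:collider[open]; nu:fork[blocks] ⇒ blocked
  2. phi ← alpha → tau — alpha:fork[open] ⇒ active
  3. phi ← alpha → gamma ← tau — alpha:fork[open]; gamma:collider[blocks] ⇒ blocked
  4. phi ← nu → kappa ← alpha → tau — nu:fork[blocks]; kappa:collider[open]; alpha:fork[open] ⇒ blocked
  5. phi ← nu → kappa ← alpha → gamma ← tau — nu:fork[blocks]; kappa:collider[open]; alpha:fork[open]; gamma:collider[blocks] ⇒ blocked
  6. phi ← nu → tau — nu:fork[blocks] ⇒ blocked
At least one path is unblocked, so d-separation fails.

No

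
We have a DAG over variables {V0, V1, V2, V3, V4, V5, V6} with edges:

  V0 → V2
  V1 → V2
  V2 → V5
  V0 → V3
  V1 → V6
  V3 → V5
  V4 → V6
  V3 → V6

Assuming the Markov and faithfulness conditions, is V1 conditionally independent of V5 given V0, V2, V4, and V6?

No — V1 and V5 are not d-separated given {V0, V2, V4, V6}.

Enumerating the 4 paths from V1 to V5 and testing each for blocking by {V0, V2, V4, V6}:
Path 1: V1 → V2 → V5
  V2 is a chain here and V2 is conditioned on, so the path is blocked at V2.
Path 2: V1 → V2 ← V0 → V3 → V5
  V0 is a fork here and V0 is conditioned on, so the path is blocked at V0.
Path 3: V1 → V6 ← V3 → V5
  V6 is a collider and V6 is conditioned on, which opens it; V3 is a fork and V3 is not conditioned on — no node blocks this path, so it is active.
Path 4: V1 → V6 ← V3 ← V0 → V2 → V5
  V0 is a fork here and V0 is conditioned on, so the path is blocked at V0.
At least one path is unblocked, so d-separation fails.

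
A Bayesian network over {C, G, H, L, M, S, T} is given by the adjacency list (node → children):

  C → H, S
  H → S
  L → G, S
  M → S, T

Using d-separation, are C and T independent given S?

There are 2 undirected paths between C and T; checking each against the conditioning set {S}:
Path 1: C → H → S ← M → T
  H is a chain and H is not conditioned on; S is a collider and S is conditioned on, which opens it; M is a fork and M is not conditioned on — no node blocks this path, so it is active.
Path 2: C → S ← M → T
  S is a collider and S is conditioned on, which opens it; M is a fork and M is not conditioned on — no node blocks this path, so it is active.
Since the path C → H → S ← M → T is active, C and T are not d-separated given {S}.

No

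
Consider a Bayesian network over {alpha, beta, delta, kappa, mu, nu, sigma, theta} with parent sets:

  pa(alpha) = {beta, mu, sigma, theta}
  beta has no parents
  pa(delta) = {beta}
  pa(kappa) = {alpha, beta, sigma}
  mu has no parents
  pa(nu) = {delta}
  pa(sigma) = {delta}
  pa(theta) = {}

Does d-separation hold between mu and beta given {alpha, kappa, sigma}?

No — mu and beta are not d-separated given {alpha, kappa, sigma}.

There are 5 undirected paths between mu and beta; checking each against the conditioning set {alpha, kappa, sigma}:
Path 1: mu → alpha ← beta
  alpha is a collider and alpha is conditioned on, which opens it — no node blocks this path, so it is active.
Path 2: mu → alpha → kappa ← beta
  alpha is a chain here and alpha is conditioned on, so the path is blocked at alpha.
Path 3: mu → alpha → kappa ← sigma ← delta ← beta
  alpha is a chain here and alpha is conditioned on, so the path is blocked at alpha.
Path 4: mu → alpha ← sigma ← delta ← beta
  sigma is a chain here and sigma is conditioned on, so the path is blocked at sigma.
Path 5: mu → alpha ← sigma → kappa ← beta
  sigma is a fork here and sigma is conditioned on, so the path is blocked at sigma.
At least one path is unblocked, so d-separation fails.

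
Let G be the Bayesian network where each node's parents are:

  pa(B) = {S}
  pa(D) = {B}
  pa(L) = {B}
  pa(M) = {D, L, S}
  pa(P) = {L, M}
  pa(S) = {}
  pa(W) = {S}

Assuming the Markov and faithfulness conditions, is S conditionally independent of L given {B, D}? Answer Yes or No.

Enumerating the 6 paths from S to L and testing each for blocking by {B, D}:
  1. S → M ← D ← B → L — M:collider[blocks]; D:chain[blocks]; B:fork[blocks] ⇒ blocked
  2. S → M → P ← L — M:chain[open]; P:collider[blocks] ⇒ blocked
  3. S → M ← L — M:collider[blocks] ⇒ blocked
  4. S → B → D → M → P ← L — B:chain[blocks]; D:chain[blocks]; M:chain[open]; P:collider[blocks] ⇒ blocked
  5. S → B → D → M ← L — B:chain[blocks]; D:chain[blocks]; M:collider[blocks] ⇒ blocked
  6. S → B → L — B:chain[blocks] ⇒ blocked
All paths are blocked; S ⊥ L | {B, D} holds.

Yes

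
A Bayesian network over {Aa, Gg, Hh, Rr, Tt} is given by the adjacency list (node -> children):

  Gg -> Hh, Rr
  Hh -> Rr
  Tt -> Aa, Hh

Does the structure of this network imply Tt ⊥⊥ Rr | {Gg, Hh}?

Enumerating the 2 paths from Tt to Rr and testing each for blocking by {Gg, Hh}:
Path 1: Tt → Hh → Rr
  Hh is a chain here and Hh is conditioned on, so the path is blocked at Hh.
Path 2: Tt → Hh ← Gg → Rr
  Gg is a fork here and Gg is conditioned on, so the path is blocked at Gg.
Since every path is blocked, d-separation holds.

Yes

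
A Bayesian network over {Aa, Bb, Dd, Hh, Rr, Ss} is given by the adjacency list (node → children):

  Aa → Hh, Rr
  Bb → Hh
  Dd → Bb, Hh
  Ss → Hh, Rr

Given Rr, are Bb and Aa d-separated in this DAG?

There are 4 undirected paths between Bb and Aa; checking each against the conditioning set {Rr}:
Path 1: Bb → Hh ← Ss → Rr ← Aa
  Hh is a collider here and neither Hh nor any of its descendants is conditioned on, so the collider stays closed — the path is blocked at Hh.
Path 2: Bb → Hh ← Aa
  Hh is a collider here and neither Hh nor any of its descendants is conditioned on, so the collider stays closed — the path is blocked at Hh.
Path 3: Bb ← Dd → Hh ← Ss → Rr ← Aa
  Hh is a collider here and neither Hh nor any of its descendants is conditioned on, so the collider stays closed — the path is blocked at Hh.
Path 4: Bb ← Dd → Hh ← Aa
  Hh is a collider here and neither Hh nor any of its descendants is conditioned on, so the collider stays closed — the path is blocked at Hh.
Since every path is blocked, d-separation holds.

Yes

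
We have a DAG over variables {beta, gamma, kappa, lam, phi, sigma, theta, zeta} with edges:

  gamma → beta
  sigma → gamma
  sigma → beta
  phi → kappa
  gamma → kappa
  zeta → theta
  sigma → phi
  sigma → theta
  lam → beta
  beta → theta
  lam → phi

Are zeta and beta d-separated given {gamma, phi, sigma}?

Yes — zeta and beta are d-separated given {gamma, phi, sigma}.

There are 6 undirected paths between zeta and beta; checking each against the conditioning set {gamma, phi, sigma}:
Path 1: zeta → theta ← sigma → beta
  theta is a collider here and neither theta nor any of its descendants is conditioned on, so the collider stays closed — the path is blocked at theta.
Path 2: zeta → theta ← sigma → gamma → beta
  theta is a collider here and neither theta nor any of its descendants is conditioned on, so the collider stays closed — the path is blocked at theta.
Path 3: zeta → theta ← sigma → gamma → kappa ← phi ← lam → beta
  theta is a collider here and neither theta nor any of its descendants is conditioned on, so the collider stays closed — the path is blocked at theta.
Path 4: zeta → theta ← sigma → phi ← lam → beta
  theta is a collider here and neither theta nor any of its descendants is conditioned on, so the collider stays closed — the path is blocked at theta.
Path 5: zeta → theta ← sigma → phi → kappa ← gamma → beta
  theta is a collider here and neither theta nor any of its descendants is conditioned on, so the collider stays closed — the path is blocked at theta.
Path 6: zeta → theta ← beta
  theta is a collider here and neither theta nor any of its descendants is conditioned on, so the collider stays closed — the path is blocked at theta.
Since every path is blocked, d-separation holds.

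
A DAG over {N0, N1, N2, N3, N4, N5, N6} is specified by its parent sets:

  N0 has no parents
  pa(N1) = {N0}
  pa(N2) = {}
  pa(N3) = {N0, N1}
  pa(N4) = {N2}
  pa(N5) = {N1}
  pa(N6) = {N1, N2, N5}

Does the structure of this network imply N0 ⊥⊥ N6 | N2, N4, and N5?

We examine all 4 paths between N0 and N6:
Path 1: N0 → N1 → N5 → N6
  N5 is a chain here and N5 is conditioned on, so the path is blocked at N5.
Path 2: N0 → N1 → N6
  N1 is a chain and N1 is not conditioned on — no node blocks this path, so it is active.
Path 3: N0 → N3 ← N1 → N5 → N6
  N3 is a collider here and neither N3 nor any of its descendants is conditioned on, so the collider stays closed — the path is blocked at N3.
Path 4: N0 → N3 ← N1 → N6
  N3 is a collider here and neither N3 nor any of its descendants is conditioned on, so the collider stays closed — the path is blocked at N3.
Because an active path exists, N0 and N6 are not d-separated.

No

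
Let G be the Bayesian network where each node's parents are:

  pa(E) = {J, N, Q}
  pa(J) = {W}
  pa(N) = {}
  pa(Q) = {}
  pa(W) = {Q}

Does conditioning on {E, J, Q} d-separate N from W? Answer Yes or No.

There are 2 undirected paths between N and W; checking each against the conditioning set {E, J, Q}:
Path 1: N → E ← J ← W
  J is a chain here and J is conditioned on, so the path is blocked at J.
Path 2: N → E ← Q → W
  Q is a fork here and Q is conditioned on, so the path is blocked at Q.
Since every path is blocked, d-separation holds.

Yes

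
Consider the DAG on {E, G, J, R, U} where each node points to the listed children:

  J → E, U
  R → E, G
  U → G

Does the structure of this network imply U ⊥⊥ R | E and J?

Yes

There are 2 undirected paths between U and R; checking each against the conditioning set {E, J}:
  1. U → G ← R — G:collider[blocks] ⇒ blocked
  2. U ← J → E ← R — J:fork[blocks]; E:collider[open] ⇒ blocked
Since every path is blocked, d-separation holds.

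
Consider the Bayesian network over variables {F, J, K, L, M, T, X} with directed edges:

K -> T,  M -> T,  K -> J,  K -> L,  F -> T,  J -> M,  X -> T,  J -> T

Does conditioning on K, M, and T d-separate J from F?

There are 3 undirected paths between J and F; checking each against the conditioning set {K, M, T}:
  1. J ← K → T ← F — K:fork[blocks]; T:collider[open] ⇒ blocked
  2. J → T ← F — T:collider[open] ⇒ active
  3. J → M → T ← F — M:chain[blocks]; T:collider[open] ⇒ blocked
At least one path is unblocked, so d-separation fails.

No — J and F are not d-separated given {K, M, T}.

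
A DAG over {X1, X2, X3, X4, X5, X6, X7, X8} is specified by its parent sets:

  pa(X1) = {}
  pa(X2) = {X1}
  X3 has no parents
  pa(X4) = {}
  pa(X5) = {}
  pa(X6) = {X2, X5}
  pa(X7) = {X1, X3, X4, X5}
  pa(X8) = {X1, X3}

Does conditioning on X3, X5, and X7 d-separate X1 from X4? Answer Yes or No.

No — X1 and X4 are not d-separated given {X3, X5, X7}.

3 paths connect X1 and X4; each must be blocked for d-separation to hold:
  1. X1 → X7 ← X4 — X7:collider[open] ⇒ active
  2. X1 → X2 → X6 ← X5 → X7 ← X4 — X2:chain[open]; X6:collider[blocks]; X5:fork[blocks]; X7:collider[open] ⇒ blocked
  3. X1 → X8 ← X3 → X7 ← X4 — X8:collider[blocks]; X3:fork[blocks]; X7:collider[open] ⇒ blocked
Since the path X1 → X7 ← X4 is active, X1 and X4 are not d-separated given {X3, X5, X7}.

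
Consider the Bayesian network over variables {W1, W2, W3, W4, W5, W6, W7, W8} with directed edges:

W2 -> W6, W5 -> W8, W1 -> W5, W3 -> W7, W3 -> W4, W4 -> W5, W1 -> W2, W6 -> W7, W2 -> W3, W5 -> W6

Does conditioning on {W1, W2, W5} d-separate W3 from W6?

Yes

Enumerating the 5 paths from W3 to W6 and testing each for blocking by {W1, W2, W5}:
Path 1: W3 ← W2 → W6
  W2 is a fork here and W2 is conditioned on, so the path is blocked at W2.
Path 2: W3 ← W2 ← W1 → W5 → W6
  W2 is a chain here and W2 is conditioned on, so the path is blocked at W2.
Path 3: W3 → W7 ← W6
  W7 is a collider here and neither W7 nor any of its descendants is conditioned on, so the collider stays closed — the path is blocked at W7.
Path 4: W3 → W4 → W5 → W6
  W5 is a chain here and W5 is conditioned on, so the path is blocked at W5.
Path 5: W3 → W4 → W5 ← W1 → W2 → W6
  W1 is a fork here and W1 is conditioned on, so the path is blocked at W1.
Since every path is blocked, d-separation holds.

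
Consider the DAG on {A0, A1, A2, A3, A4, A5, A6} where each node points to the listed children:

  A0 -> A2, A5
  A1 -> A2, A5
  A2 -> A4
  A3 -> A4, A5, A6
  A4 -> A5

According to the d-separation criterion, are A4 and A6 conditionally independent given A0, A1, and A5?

No

Enumerating the 4 paths from A4 to A6 and testing each for blocking by {A0, A1, A5}:
Path 1: A4 ← A3 → A6
  A3 is a fork and A3 is not conditioned on — no node blocks this path, so it is active.
Path 2: A4 → A5 ← A3 → A6
  A5 is a collider and A5 is conditioned on, which opens it; A3 is a fork and A3 is not conditioned on — no node blocks this path, so it is active.
Path 3: A4 ← A2 ← A1 → A5 ← A3 → A6
  A1 is a fork here and A1 is conditioned on, so the path is blocked at A1.
Path 4: A4 ← A2 ← A0 → A5 ← A3 → A6
  A0 is a fork here and A0 is conditioned on, so the path is blocked at A0.
At least one path is unblocked, so d-separation fails.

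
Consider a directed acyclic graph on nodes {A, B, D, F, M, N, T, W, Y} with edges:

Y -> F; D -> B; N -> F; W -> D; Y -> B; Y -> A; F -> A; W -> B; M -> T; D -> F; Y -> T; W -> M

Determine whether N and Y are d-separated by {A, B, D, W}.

No

Enumerating the 6 paths from N to Y and testing each for blocking by {A, B, D, W}:
Path 1: N → F → A ← Y
  F is a chain and F is not conditioned on; A is a collider and A is conditioned on, which opens it — no node blocks this path, so it is active.
Path 2: N → F ← Y
  F is a collider and its descendant A is conditioned on, which opens it — no node blocks this path, so it is active.
Path 3: N → F ← D → B ← Y
  D is a fork here and D is conditioned on, so the path is blocked at D.
Path 4: N → F ← D → B ← W → M → T ← Y
  D is a fork here and D is conditioned on, so the path is blocked at D.
Path 5: N → F ← D ← W → M → T ← Y
  D is a chain here and D is conditioned on, so the path is blocked at D.
Path 6: N → F ← D ← W → B ← Y
  D is a chain here and D is conditioned on, so the path is blocked at D.
Since the path N → F → A ← Y is active, N and Y are not d-separated given {A, B, D, W}.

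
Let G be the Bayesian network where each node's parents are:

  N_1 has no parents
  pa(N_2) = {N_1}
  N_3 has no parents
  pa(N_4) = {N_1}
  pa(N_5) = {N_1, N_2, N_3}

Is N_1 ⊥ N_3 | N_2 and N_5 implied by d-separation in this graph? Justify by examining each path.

We examine all 2 paths between N_1 and N_3:
Path 1: N_1 → N_2 → N_5 ← N_3
  N_2 is a chain here and N_2 is conditioned on, so the path is blocked at N_2.
Path 2: N_1 → N_5 ← N_3
  N_5 is a collider and N_5 is conditioned on, which opens it — no node blocks this path, so it is active.
Since the path N_1 → N_5 ← N_3 is active, N_1 and N_3 are not d-separated given {N_2, N_5}.

No — N_1 and N_3 are not d-separated given {N_2, N_5}.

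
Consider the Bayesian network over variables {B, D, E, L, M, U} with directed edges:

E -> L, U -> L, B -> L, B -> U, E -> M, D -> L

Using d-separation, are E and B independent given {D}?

Yes — E and B are d-separated given {D}.

We examine all 2 paths between E and B:
  1. E → L ← B — L:collider[blocks] ⇒ blocked
  2. E → L ← U ← B — L:collider[blocks]; U:chain[open] ⇒ blocked
All paths are blocked; E ⊥ B | {D} holds.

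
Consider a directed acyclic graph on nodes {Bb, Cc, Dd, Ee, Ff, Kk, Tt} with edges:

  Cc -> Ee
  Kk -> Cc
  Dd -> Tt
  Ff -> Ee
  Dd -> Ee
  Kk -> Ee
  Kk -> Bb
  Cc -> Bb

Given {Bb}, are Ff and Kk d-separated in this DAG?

3 paths connect Ff and Kk; each must be blocked for d-separation to hold:
Path 1: Ff → Ee ← Kk
  Ee is a collider here and neither Ee nor any of its descendants is conditioned on, so the collider stays closed — the path is blocked at Ee.
Path 2: Ff → Ee ← Cc → Bb ← Kk
  Ee is a collider here and neither Ee nor any of its descendants is conditioned on, so the collider stays closed — the path is blocked at Ee.
Path 3: Ff → Ee ← Cc ← Kk
  Ee is a collider here and neither Ee nor any of its descendants is conditioned on, so the collider stays closed — the path is blocked at Ee.
All paths are blocked; Ff ⊥ Kk | {Bb} holds.

Yes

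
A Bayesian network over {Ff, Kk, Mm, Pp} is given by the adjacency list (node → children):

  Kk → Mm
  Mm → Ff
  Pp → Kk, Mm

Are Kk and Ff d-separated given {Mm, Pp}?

Yes

Enumerating the 2 paths from Kk to Ff and testing each for blocking by {Mm, Pp}:
  1. Kk ← Pp → Mm → Ff — Pp:fork[blocks]; Mm:chain[blocks] ⇒ blocked
  2. Kk → Mm → Ff — Mm:chain[blocks] ⇒ blocked
Every path is blocked, so Kk and Ff are d-separated given {Mm, Pp}.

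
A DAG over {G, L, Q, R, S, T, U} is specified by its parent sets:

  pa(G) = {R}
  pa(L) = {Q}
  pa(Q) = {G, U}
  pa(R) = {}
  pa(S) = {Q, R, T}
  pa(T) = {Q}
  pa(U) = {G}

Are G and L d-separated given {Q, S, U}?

4 paths connect G and L; each must be blocked for d-separation to hold:
  1. G ← R → S ← T ← Q → L — R:fork[open]; S:collider[open]; T:chain[open]; Q:fork[blocks] ⇒ blocked
  2. G ← R → S ← Q → L — R:fork[open]; S:collider[open]; Q:fork[blocks] ⇒ blocked
  3. G → U → Q → L — U:chain[blocks]; Q:chain[blocks] ⇒ blocked
  4. G → Q → L — Q:chain[blocks] ⇒ blocked
Every path is blocked, so G and L are d-separated given {Q, S, U}.

Yes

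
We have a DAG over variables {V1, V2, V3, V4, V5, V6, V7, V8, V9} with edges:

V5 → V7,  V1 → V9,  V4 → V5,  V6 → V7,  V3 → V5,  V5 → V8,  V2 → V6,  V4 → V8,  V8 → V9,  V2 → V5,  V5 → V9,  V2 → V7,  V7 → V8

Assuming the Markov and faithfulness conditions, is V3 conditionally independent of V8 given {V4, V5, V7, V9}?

We examine all 6 paths between V3 and V8:
Path 1: V3 → V5 ← V2 → V6 → V7 → V8
  V7 is a chain here and V7 is conditioned on, so the path is blocked at V7.
Path 2: V3 → V5 ← V2 → V7 → V8
  V7 is a chain here and V7 is conditioned on, so the path is blocked at V7.
Path 3: V3 → V5 → V7 → V8
  V5 is a chain here and V5 is conditioned on, so the path is blocked at V5.
Path 4: V3 → V5 ← V4 → V8
  V4 is a fork here and V4 is conditioned on, so the path is blocked at V4.
Path 5: V3 → V5 → V8
  V5 is a chain here and V5 is conditioned on, so the path is blocked at V5.
Path 6: V3 → V5 → V9 ← V8
  V5 is a chain here and V5 is conditioned on, so the path is blocked at V5.
All paths are blocked; V3 ⊥ V8 | {V4, V5, V7, V9} holds.

Yes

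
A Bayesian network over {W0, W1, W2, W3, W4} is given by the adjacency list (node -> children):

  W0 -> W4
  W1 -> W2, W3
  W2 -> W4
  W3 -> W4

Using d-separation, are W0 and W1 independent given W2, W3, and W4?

There are 2 undirected paths between W0 and W1; checking each against the conditioning set {W2, W3, W4}:
Path 1: W0 → W4 ← W3 ← W1
  W3 is a chain here and W3 is conditioned on, so the path is blocked at W3.
Path 2: W0 → W4 ← W2 ← W1
  W2 is a chain here and W2 is conditioned on, so the path is blocked at W2.
All paths are blocked; W0 ⊥ W1 | {W2, W3, W4} holds.

Yes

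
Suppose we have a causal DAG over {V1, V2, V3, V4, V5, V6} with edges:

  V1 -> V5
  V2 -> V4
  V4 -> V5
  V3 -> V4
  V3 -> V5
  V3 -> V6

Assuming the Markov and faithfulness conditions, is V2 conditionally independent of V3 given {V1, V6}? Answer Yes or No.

2 paths connect V2 and V3; each must be blocked for d-separation to hold:
Path 1: V2 → V4 → V5 ← V3
  V5 is a collider here and neither V5 nor any of its descendants is conditioned on, so the collider stays closed — the path is blocked at V5.
Path 2: V2 → V4 ← V3
  V4 is a collider here and neither V4 nor any of its descendants is conditioned on, so the collider stays closed — the path is blocked at V4.
All paths are blocked; V2 ⊥ V3 | {V1, V6} holds.

Yes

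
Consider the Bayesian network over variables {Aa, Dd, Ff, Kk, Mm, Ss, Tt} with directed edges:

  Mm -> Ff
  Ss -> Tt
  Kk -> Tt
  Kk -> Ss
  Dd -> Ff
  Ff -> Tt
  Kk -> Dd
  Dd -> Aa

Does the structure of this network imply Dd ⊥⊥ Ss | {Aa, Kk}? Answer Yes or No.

4 paths connect Dd and Ss; each must be blocked for d-separation to hold:
Path 1: Dd → Ff → Tt ← Kk → Ss
  Tt is a collider here and neither Tt nor any of its descendants is conditioned on, so the collider stays closed — the path is blocked at Tt.
Path 2: Dd → Ff → Tt ← Ss
  Tt is a collider here and neither Tt nor any of its descendants is conditioned on, so the collider stays closed — the path is blocked at Tt.
Path 3: Dd ← Kk → Tt ← Ss
  Kk is a fork here and Kk is conditioned on, so the path is blocked at Kk.
Path 4: Dd ← Kk → Ss
  Kk is a fork here and Kk is conditioned on, so the path is blocked at Kk.
All paths are blocked; Dd ⊥ Ss | {Aa, Kk} holds.

Yes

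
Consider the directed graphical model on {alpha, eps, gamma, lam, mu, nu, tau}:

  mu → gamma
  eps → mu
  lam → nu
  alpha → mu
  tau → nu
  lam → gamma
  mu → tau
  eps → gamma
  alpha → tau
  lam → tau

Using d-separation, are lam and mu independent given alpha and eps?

Enumerating the 6 paths from lam to mu and testing each for blocking by {alpha, eps}:
Path 1: lam → gamma ← mu
  gamma is a collider here and neither gamma nor any of its descendants is conditioned on, so the collider stays closed — the path is blocked at gamma.
Path 2: lam → gamma ← eps → mu
  gamma is a collider here and neither gamma nor any of its descendants is conditioned on, so the collider stays closed — the path is blocked at gamma.
Path 3: lam → tau ← alpha → mu
  tau is a collider here and neither tau nor any of its descendants is conditioned on, so the collider stays closed — the path is blocked at tau.
Path 4: lam → tau ← mu
  tau is a collider here and neither tau nor any of its descendants is conditioned on, so the collider stays closed — the path is blocked at tau.
Path 5: lam → nu ← tau ← alpha → mu
  nu is a collider here and neither nu nor any of its descendants is conditioned on, so the collider stays closed — the path is blocked at nu.
Path 6: lam → nu ← tau ← mu
  nu is a collider here and neither nu nor any of its descendants is conditioned on, so the collider stays closed — the path is blocked at nu.
Every path is blocked, so lam and mu are d-separated given {alpha, eps}.

Yes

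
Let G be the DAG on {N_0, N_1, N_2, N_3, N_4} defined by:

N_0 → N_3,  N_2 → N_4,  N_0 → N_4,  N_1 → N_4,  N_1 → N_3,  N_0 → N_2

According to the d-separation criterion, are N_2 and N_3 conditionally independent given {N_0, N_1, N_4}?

Yes

There are 4 undirected paths between N_2 and N_3; checking each against the conditioning set {N_0, N_1, N_4}:
Path 1: N_2 → N_4 ← N_1 → N_3
  N_1 is a fork here and N_1 is conditioned on, so the path is blocked at N_1.
Path 2: N_2 → N_4 ← N_0 → N_3
  N_0 is a fork here and N_0 is conditioned on, so the path is blocked at N_0.
Path 3: N_2 ← N_0 → N_4 ← N_1 → N_3
  N_0 is a fork here and N_0 is conditioned on, so the path is blocked at N_0.
Path 4: N_2 ← N_0 → N_3
  N_0 is a fork here and N_0 is conditioned on, so the path is blocked at N_0.
Since every path is blocked, d-separation holds.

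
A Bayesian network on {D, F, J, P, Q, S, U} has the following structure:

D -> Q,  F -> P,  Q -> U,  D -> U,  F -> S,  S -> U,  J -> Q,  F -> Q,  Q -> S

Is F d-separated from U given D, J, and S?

6 paths connect F and U; each must be blocked for d-separation to hold:
  1. F → S ← Q → U — S:collider[open]; Q:fork[open] ⇒ active
  2. F → S ← Q ← D → U — S:collider[open]; Q:chain[open]; D:fork[blocks] ⇒ blocked
  3. F → S → U — S:chain[blocks] ⇒ blocked
  4. F → Q → S → U — Q:chain[open]; S:chain[blocks] ⇒ blocked
  5. F → Q → U — Q:chain[open] ⇒ active
  6. F → Q ← D → U — Q:collider[open]; D:fork[blocks] ⇒ blocked
At least one path is unblocked, so d-separation fails.

No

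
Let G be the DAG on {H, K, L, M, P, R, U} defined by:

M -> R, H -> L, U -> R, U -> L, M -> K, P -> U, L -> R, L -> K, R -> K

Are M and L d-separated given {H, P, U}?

Enumerating the 6 paths from M to L and testing each for blocking by {H, P, U}:
Path 1: M → K ← L
  K is a collider here and neither K nor any of its descendants is conditioned on, so the collider stays closed — the path is blocked at K.
Path 2: M → K ← R ← U → L
  K is a collider here and neither K nor any of its descendants is conditioned on, so the collider stays closed — the path is blocked at K.
Path 3: M → K ← R ← L
  K is a collider here and neither K nor any of its descendants is conditioned on, so the collider stays closed — the path is blocked at K.
Path 4: M → R ← U → L
  R is a collider here and neither R nor any of its descendants is conditioned on, so the collider stays closed — the path is blocked at R.
Path 5: M → R → K ← L
  K is a collider here and neither K nor any of its descendants is conditioned on, so the collider stays closed — the path is blocked at K.
Path 6: M → R ← L
  R is a collider here and neither R nor any of its descendants is conditioned on, so the collider stays closed — the path is blocked at R.
Every path is blocked, so M and L are d-separated given {H, P, U}.

Yes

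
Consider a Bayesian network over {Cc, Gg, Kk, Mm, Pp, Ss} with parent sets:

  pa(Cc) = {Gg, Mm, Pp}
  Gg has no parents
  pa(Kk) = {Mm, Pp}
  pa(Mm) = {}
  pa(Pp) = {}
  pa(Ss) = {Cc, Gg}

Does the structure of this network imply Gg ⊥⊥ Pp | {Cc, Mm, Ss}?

4 paths connect Gg and Pp; each must be blocked for d-separation to hold:
  1. Gg → Ss ← Cc ← Pp — Ss:collider[open]; Cc:chain[blocks] ⇒ blocked
  2. Gg → Ss ← Cc ← Mm → Kk ← Pp — Ss:collider[open]; Cc:chain[blocks]; Mm:fork[blocks]; Kk:collider[blocks] ⇒ blocked
  3. Gg → Cc ← Pp — Cc:collider[open] ⇒ active
  4. Gg → Cc ← Mm → Kk ← Pp — Cc:collider[open]; Mm:fork[blocks]; Kk:collider[blocks] ⇒ blocked
At least one path is unblocked, so d-separation fails.

No — Gg and Pp are not d-separated given {Cc, Mm, Ss}.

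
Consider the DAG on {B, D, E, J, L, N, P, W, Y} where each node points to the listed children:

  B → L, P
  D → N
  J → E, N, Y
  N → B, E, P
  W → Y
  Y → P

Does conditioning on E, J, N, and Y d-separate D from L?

Yes — D and L are d-separated given {E, J, N, Y}.

Enumerating the 4 paths from D to L and testing each for blocking by {E, J, N, Y}:
  1. D → N → E ← J → Y → P ← B → L — N:chain[blocks]; E:collider[open]; J:fork[blocks]; Y:chain[blocks]; P:collider[blocks]; B:fork[open] ⇒ blocked
  2. D → N ← J → Y → P ← B → L — N:collider[open]; J:fork[blocks]; Y:chain[blocks]; P:collider[blocks]; B:fork[open] ⇒ blocked
  3. D → N → P ← B → L — N:chain[blocks]; P:collider[blocks]; B:fork[open] ⇒ blocked
  4. D → N → B → L — N:chain[blocks]; B:chain[open] ⇒ blocked
Every path is blocked, so D and L are d-separated given {E, J, N, Y}.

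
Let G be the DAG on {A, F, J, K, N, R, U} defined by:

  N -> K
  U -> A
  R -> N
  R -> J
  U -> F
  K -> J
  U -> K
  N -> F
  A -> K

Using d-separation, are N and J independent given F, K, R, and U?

We examine all 4 paths between N and J:
  1. N ← R → J — R:fork[blocks] ⇒ blocked
  2. N → K → J — K:chain[blocks] ⇒ blocked
  3. N → F ← U → A → K → J — F:collider[open]; U:fork[blocks]; A:chain[open]; K:chain[blocks] ⇒ blocked
  4. N → F ← U → K → J — F:collider[open]; U:fork[blocks]; K:chain[blocks] ⇒ blocked
Since every path is blocked, d-separation holds.

Yes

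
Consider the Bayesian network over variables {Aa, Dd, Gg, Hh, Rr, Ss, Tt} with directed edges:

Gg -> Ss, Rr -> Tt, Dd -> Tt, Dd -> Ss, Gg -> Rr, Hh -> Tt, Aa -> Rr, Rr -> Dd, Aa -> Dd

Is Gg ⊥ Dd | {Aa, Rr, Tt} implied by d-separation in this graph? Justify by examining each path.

Enumerating the 4 paths from Gg to Dd and testing each for blocking by {Aa, Rr, Tt}:
Path 1: Gg → Rr ← Aa → Dd
  Aa is a fork here and Aa is conditioned on, so the path is blocked at Aa.
Path 2: Gg → Rr → Dd
  Rr is a chain here and Rr is conditioned on, so the path is blocked at Rr.
Path 3: Gg → Rr → Tt ← Dd
  Rr is a chain here and Rr is conditioned on, so the path is blocked at Rr.
Path 4: Gg → Ss ← Dd
  Ss is a collider here and neither Ss nor any of its descendants is conditioned on, so the collider stays closed — the path is blocked at Ss.
All paths are blocked; Gg ⊥ Dd | {Aa, Rr, Tt} holds.

Yes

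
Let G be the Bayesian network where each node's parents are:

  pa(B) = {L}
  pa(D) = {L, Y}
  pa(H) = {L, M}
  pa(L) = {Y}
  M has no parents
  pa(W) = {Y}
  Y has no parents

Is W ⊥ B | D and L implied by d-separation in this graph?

Yes — W and B are d-separated given {D, L}.

2 paths connect W and B; each must be blocked for d-separation to hold:
  1. W ← Y → L → B — Y:fork[open]; L:chain[blocks] ⇒ blocked
  2. W ← Y → D ← L → B — Y:fork[open]; D:collider[open]; L:fork[blocks] ⇒ blocked
Every path is blocked, so W and B are d-separated given {D, L}.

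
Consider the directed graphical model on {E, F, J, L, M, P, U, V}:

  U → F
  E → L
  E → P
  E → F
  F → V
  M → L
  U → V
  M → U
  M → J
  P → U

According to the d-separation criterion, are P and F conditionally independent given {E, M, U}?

Yes

There are 6 undirected paths between P and F; checking each against the conditioning set {E, M, U}:
  1. P ← E → L ← M → U → V ← F — E:fork[blocks]; L:collider[blocks]; M:fork[blocks]; U:chain[blocks]; V:collider[blocks] ⇒ blocked
  2. P ← E → L ← M → U → F — E:fork[blocks]; L:collider[blocks]; M:fork[blocks]; U:chain[blocks] ⇒ blocked
  3. P ← E → F — E:fork[blocks] ⇒ blocked
  4. P → U → V ← F — U:chain[blocks]; V:collider[blocks] ⇒ blocked
  5. P → U → F — U:chain[blocks] ⇒ blocked
  6. P → U ← M → L ← E → F — U:collider[open]; M:fork[blocks]; L:collider[blocks]; E:fork[blocks] ⇒ blocked
Every path is blocked, so P and F are d-separated given {E, M, U}.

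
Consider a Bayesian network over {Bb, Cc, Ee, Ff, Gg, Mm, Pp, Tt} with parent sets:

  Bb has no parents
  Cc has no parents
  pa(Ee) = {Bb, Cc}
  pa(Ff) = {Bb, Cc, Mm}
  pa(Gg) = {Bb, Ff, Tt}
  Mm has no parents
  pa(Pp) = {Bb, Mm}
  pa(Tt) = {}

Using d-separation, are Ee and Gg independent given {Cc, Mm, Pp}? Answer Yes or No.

No

There are 6 undirected paths between Ee and Gg; checking each against the conditioning set {Cc, Mm, Pp}:
Path 1: Ee ← Bb → Pp ← Mm → Ff → Gg
  Mm is a fork here and Mm is conditioned on, so the path is blocked at Mm.
Path 2: Ee ← Bb → Ff → Gg
  Bb is a fork and Bb is not conditioned on; Ff is a chain and Ff is not conditioned on — no node blocks this path, so it is active.
Path 3: Ee ← Bb → Gg
  Bb is a fork and Bb is not conditioned on — no node blocks this path, so it is active.
Path 4: Ee ← Cc → Ff ← Bb → Gg
  Cc is a fork here and Cc is conditioned on, so the path is blocked at Cc.
Path 5: Ee ← Cc → Ff ← Mm → Pp ← Bb → Gg
  Cc is a fork here and Cc is conditioned on, so the path is blocked at Cc.
Path 6: Ee ← Cc → Ff → Gg
  Cc is a fork here and Cc is conditioned on, so the path is blocked at Cc.
At least one path is unblocked, so d-separation fails.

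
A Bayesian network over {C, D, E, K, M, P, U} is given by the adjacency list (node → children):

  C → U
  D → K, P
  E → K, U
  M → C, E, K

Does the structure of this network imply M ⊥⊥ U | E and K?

3 paths connect M and U; each must be blocked for d-separation to hold:
  1. M → K ← E → U — K:collider[open]; E:fork[blocks] ⇒ blocked
  2. M → E → U — E:chain[blocks] ⇒ blocked
  3. M → C → U — C:chain[open] ⇒ active
Because an active path exists, M and U are not d-separated.

No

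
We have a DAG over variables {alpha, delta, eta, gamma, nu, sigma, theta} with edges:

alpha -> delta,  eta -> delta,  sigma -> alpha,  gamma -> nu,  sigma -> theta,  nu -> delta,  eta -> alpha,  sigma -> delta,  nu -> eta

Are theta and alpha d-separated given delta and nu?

No

4 paths connect theta and alpha; each must be blocked for d-separation to hold:
Path 1: theta ← sigma → alpha
  sigma is a fork and sigma is not conditioned on — no node blocks this path, so it is active.
Path 2: theta ← sigma → delta ← eta → alpha
  sigma is a fork and sigma is not conditioned on; delta is a collider and delta is conditioned on, which opens it; eta is a fork and eta is not conditioned on — no node blocks this path, so it is active.
Path 3: theta ← sigma → delta ← alpha
  sigma is a fork and sigma is not conditioned on; delta is a collider and delta is conditioned on, which opens it — no node blocks this path, so it is active.
Path 4: theta ← sigma → delta ← nu → eta → alpha
  nu is a fork here and nu is conditioned on, so the path is blocked at nu.
At least one path is unblocked, so d-separation fails.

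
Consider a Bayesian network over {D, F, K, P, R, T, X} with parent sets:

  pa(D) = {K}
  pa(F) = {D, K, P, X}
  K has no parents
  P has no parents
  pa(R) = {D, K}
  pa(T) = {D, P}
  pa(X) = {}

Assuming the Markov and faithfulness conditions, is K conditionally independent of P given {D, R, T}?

Enumerating the 6 paths from K to P and testing each for blocking by {D, R, T}:
Path 1: K → R ← D → F ← P
  D is a fork here and D is conditioned on, so the path is blocked at D.
Path 2: K → R ← D → T ← P
  D is a fork here and D is conditioned on, so the path is blocked at D.
Path 3: K → D → F ← P
  D is a chain here and D is conditioned on, so the path is blocked at D.
Path 4: K → D → T ← P
  D is a chain here and D is conditioned on, so the path is blocked at D.
Path 5: K → F ← P
  F is a collider here and neither F nor any of its descendants is conditioned on, so the collider stays closed — the path is blocked at F.
Path 6: K → F ← D → T ← P
  F is a collider here and neither F nor any of its descendants is conditioned on, so the collider stays closed — the path is blocked at F.
Every path is blocked, so K and P are d-separated given {D, R, T}.

Yes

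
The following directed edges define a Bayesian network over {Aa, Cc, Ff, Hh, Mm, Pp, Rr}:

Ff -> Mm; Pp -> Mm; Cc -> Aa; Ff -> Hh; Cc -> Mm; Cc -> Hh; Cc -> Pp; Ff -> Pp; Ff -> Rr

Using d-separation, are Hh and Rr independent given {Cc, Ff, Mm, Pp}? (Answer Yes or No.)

There are 5 undirected paths between Hh and Rr; checking each against the conditioning set {Cc, Ff, Mm, Pp}:
Path 1: Hh ← Cc → Pp → Mm ← Ff → Rr
  Cc is a fork here and Cc is conditioned on, so the path is blocked at Cc.
Path 2: Hh ← Cc → Pp ← Ff → Rr
  Cc is a fork here and Cc is conditioned on, so the path is blocked at Cc.
Path 3: Hh ← Cc → Mm ← Pp ← Ff → Rr
  Cc is a fork here and Cc is conditioned on, so the path is blocked at Cc.
Path 4: Hh ← Cc → Mm ← Ff → Rr
  Cc is a fork here and Cc is conditioned on, so the path is blocked at Cc.
Path 5: Hh ← Ff → Rr
  Ff is a fork here and Ff is conditioned on, so the path is blocked at Ff.
Since every path is blocked, d-separation holds.

Yes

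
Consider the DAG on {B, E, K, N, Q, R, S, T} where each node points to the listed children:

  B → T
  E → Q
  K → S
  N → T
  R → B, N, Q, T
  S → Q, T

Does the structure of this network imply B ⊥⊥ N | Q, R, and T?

We examine all 6 paths between B and N:
Path 1: B ← R → N
  R is a fork here and R is conditioned on, so the path is blocked at R.
Path 2: B ← R → T ← N
  R is a fork here and R is conditioned on, so the path is blocked at R.
Path 3: B ← R → Q ← S → T ← N
  R is a fork here and R is conditioned on, so the path is blocked at R.
Path 4: B → T ← N
  T is a collider and T is conditioned on, which opens it — no node blocks this path, so it is active.
Path 5: B → T ← R → N
  R is a fork here and R is conditioned on, so the path is blocked at R.
Path 6: B → T ← S → Q ← R → N
  R is a fork here and R is conditioned on, so the path is blocked at R.
At least one path is unblocked, so d-separation fails.

No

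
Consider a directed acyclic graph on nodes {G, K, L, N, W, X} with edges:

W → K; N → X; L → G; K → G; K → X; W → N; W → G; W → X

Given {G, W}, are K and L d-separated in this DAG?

There are 4 undirected paths between K and L; checking each against the conditioning set {G, W}:
  1. K → X ← N ← W → G ← L — X:collider[blocks]; N:chain[open]; W:fork[blocks]; G:collider[open] ⇒ blocked
  2. K → X ← W → G ← L — X:collider[blocks]; W:fork[blocks]; G:collider[open] ⇒ blocked
  3. K ← W → G ← L — W:fork[blocks]; G:collider[open] ⇒ blocked
  4. K → G ← L — G:collider[open] ⇒ active
Because an active path exists, K and L are not d-separated.

No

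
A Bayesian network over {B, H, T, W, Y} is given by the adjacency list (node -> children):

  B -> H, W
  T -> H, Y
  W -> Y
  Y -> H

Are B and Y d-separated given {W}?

Yes

There are 3 undirected paths between B and Y; checking each against the conditioning set {W}:
Path 1: B → H ← Y
  H is a collider here and neither H nor any of its descendants is conditioned on, so the collider stays closed — the path is blocked at H.
Path 2: B → H ← T → Y
  H is a collider here and neither H nor any of its descendants is conditioned on, so the collider stays closed — the path is blocked at H.
Path 3: B → W → Y
  W is a chain here and W is conditioned on, so the path is blocked at W.
Since every path is blocked, d-separation holds.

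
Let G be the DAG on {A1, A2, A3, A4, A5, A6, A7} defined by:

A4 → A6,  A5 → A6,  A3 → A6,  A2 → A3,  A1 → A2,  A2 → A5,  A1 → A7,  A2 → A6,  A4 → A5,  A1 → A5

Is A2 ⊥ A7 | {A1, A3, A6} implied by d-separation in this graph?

We examine all 6 paths between A2 and A7:
  1. A2 → A6 ← A5 ← A1 → A7 — A6:collider[open]; A5:chain[open]; A1:fork[blocks] ⇒ blocked
  2. A2 → A6 ← A4 → A5 ← A1 → A7 — A6:collider[open]; A4:fork[open]; A5:collider[open]; A1:fork[blocks] ⇒ blocked
  3. A2 → A5 ← A1 → A7 — A5:collider[open]; A1:fork[blocks] ⇒ blocked
  4. A2 → A3 → A6 ← A5 ← A1 → A7 — A3:chain[blocks]; A6:collider[open]; A5:chain[open]; A1:fork[blocks] ⇒ blocked
  5. A2 → A3 → A6 ← A4 → A5 ← A1 → A7 — A3:chain[blocks]; A6:collider[open]; A4:fork[open]; A5:collider[open]; A1:fork[blocks] ⇒ blocked
  6. A2 ← A1 → A7 — A1:fork[blocks] ⇒ blocked
Since every path is blocked, d-separation holds.

Yes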